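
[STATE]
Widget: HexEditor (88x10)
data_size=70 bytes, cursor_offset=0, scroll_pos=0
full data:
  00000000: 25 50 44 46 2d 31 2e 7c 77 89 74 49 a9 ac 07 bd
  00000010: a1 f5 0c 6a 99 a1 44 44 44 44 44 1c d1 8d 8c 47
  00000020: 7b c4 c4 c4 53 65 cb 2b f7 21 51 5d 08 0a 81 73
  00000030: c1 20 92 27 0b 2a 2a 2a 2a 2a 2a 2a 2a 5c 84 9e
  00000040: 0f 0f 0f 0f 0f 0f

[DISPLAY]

00000000  25 50 44 46 2d 31 2e 7c  77 89 74 49 a9 ac 07 bd  |%PDF-1.|w.tI....|          
00000010  a1 f5 0c 6a 99 a1 44 44  44 44 44 1c d1 8d 8c 47  |...j..DDDDD....G|          
00000020  7b c4 c4 c4 53 65 cb 2b  f7 21 51 5d 08 0a 81 73  |{...Se.+.!Q]...s|          
00000030  c1 20 92 27 0b 2a 2a 2a  2a 2a 2a 2a 2a 5c 84 9e  |. .'.********\..|          
00000040  0f 0f 0f 0f 0f 0f                                 |......          |          
                                                                                        
                                                                                        
                                                                                        
                                                                                        
                                                                                        


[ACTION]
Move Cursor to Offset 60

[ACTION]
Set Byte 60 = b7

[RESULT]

00000000  25 50 44 46 2d 31 2e 7c  77 89 74 49 a9 ac 07 bd  |%PDF-1.|w.tI....|          
00000010  a1 f5 0c 6a 99 a1 44 44  44 44 44 1c d1 8d 8c 47  |...j..DDDDD....G|          
00000020  7b c4 c4 c4 53 65 cb 2b  f7 21 51 5d 08 0a 81 73  |{...Se.+.!Q]...s|          
00000030  c1 20 92 27 0b 2a 2a 2a  2a 2a 2a 2a B7 5c 84 9e  |. .'.*******.\..|          
00000040  0f 0f 0f 0f 0f 0f                                 |......          |          
                                                                                        
                                                                                        
                                                                                        
                                                                                        
                                                                                        


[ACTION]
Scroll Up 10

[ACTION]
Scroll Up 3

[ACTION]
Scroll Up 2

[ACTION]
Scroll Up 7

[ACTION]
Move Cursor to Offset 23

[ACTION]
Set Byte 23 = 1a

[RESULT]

00000000  25 50 44 46 2d 31 2e 7c  77 89 74 49 a9 ac 07 bd  |%PDF-1.|w.tI....|          
00000010  a1 f5 0c 6a 99 a1 44 1A  44 44 44 1c d1 8d 8c 47  |...j..D.DDD....G|          
00000020  7b c4 c4 c4 53 65 cb 2b  f7 21 51 5d 08 0a 81 73  |{...Se.+.!Q]...s|          
00000030  c1 20 92 27 0b 2a 2a 2a  2a 2a 2a 2a b7 5c 84 9e  |. .'.*******.\..|          
00000040  0f 0f 0f 0f 0f 0f                                 |......          |          
                                                                                        
                                                                                        
                                                                                        
                                                                                        
                                                                                        


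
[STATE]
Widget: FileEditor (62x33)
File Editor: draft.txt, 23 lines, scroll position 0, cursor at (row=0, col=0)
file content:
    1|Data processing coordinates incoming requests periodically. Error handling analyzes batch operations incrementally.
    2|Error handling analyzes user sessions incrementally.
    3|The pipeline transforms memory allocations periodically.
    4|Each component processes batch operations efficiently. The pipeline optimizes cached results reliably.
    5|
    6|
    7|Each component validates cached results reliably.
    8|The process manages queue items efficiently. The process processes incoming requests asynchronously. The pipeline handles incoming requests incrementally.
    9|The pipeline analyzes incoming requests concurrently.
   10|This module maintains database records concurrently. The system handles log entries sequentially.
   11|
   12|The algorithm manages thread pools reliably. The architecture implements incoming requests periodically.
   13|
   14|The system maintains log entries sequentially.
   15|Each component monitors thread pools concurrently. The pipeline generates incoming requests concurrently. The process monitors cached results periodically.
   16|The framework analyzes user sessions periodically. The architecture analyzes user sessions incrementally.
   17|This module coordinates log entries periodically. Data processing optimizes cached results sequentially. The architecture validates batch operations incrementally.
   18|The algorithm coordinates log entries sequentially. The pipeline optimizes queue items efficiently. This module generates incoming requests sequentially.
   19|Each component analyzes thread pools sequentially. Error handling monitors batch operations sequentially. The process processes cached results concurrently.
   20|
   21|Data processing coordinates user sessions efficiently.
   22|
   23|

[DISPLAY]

█ata processing coordinates incoming requests periodically. E▲
Error handling analyzes user sessions incrementally.         █
The pipeline transforms memory allocations periodically.     ░
Each component processes batch operations efficiently. The pi░
                                                             ░
                                                             ░
Each component validates cached results reliably.            ░
The process manages queue items efficiently. The process proc░
The pipeline analyzes incoming requests concurrently.        ░
This module maintains database records concurrently. The syst░
                                                             ░
The algorithm manages thread pools reliably. The architecture░
                                                             ░
The system maintains log entries sequentially.               ░
Each component monitors thread pools concurrently. The pipeli░
The framework analyzes user sessions periodically. The archit░
This module coordinates log entries periodically. Data proces░
The algorithm coordinates log entries sequentially. The pipel░
Each component analyzes thread pools sequentially. Error hand░
                                                             ░
Data processing coordinates user sessions efficiently.       ░
                                                             ░
                                                             ░
                                                             ░
                                                             ░
                                                             ░
                                                             ░
                                                             ░
                                                             ░
                                                             ░
                                                             ░
                                                             ░
                                                             ▼


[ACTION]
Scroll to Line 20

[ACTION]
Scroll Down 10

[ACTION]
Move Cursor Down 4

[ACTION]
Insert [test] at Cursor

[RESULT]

Data processing coordinates incoming requests periodically. E▲
Error handling analyzes user sessions incrementally.         █
The pipeline transforms memory allocations periodically.     ░
Each component processes batch operations efficiently. The pi░
test█                                                        ░
                                                             ░
Each component validates cached results reliably.            ░
The process manages queue items efficiently. The process proc░
The pipeline analyzes incoming requests concurrently.        ░
This module maintains database records concurrently. The syst░
                                                             ░
The algorithm manages thread pools reliably. The architecture░
                                                             ░
The system maintains log entries sequentially.               ░
Each component monitors thread pools concurrently. The pipeli░
The framework analyzes user sessions periodically. The archit░
This module coordinates log entries periodically. Data proces░
The algorithm coordinates log entries sequentially. The pipel░
Each component analyzes thread pools sequentially. Error hand░
                                                             ░
Data processing coordinates user sessions efficiently.       ░
                                                             ░
                                                             ░
                                                             ░
                                                             ░
                                                             ░
                                                             ░
                                                             ░
                                                             ░
                                                             ░
                                                             ░
                                                             ░
                                                             ▼


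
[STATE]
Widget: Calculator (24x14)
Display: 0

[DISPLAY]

                       0
┌───┬───┬───┬───┐       
│ 7 │ 8 │ 9 │ ÷ │       
├───┼───┼───┼───┤       
│ 4 │ 5 │ 6 │ × │       
├───┼───┼───┼───┤       
│ 1 │ 2 │ 3 │ - │       
├───┼───┼───┼───┤       
│ 0 │ . │ = │ + │       
├───┼───┼───┼───┤       
│ C │ MC│ MR│ M+│       
└───┴───┴───┴───┘       
                        
                        


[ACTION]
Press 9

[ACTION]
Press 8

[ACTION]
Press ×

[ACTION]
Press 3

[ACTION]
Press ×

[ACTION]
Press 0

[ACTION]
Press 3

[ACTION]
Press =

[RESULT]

                     882
┌───┬───┬───┬───┐       
│ 7 │ 8 │ 9 │ ÷ │       
├───┼───┼───┼───┤       
│ 4 │ 5 │ 6 │ × │       
├───┼───┼───┼───┤       
│ 1 │ 2 │ 3 │ - │       
├───┼───┼───┼───┤       
│ 0 │ . │ = │ + │       
├───┼───┼───┼───┤       
│ C │ MC│ MR│ M+│       
└───┴───┴───┴───┘       
                        
                        


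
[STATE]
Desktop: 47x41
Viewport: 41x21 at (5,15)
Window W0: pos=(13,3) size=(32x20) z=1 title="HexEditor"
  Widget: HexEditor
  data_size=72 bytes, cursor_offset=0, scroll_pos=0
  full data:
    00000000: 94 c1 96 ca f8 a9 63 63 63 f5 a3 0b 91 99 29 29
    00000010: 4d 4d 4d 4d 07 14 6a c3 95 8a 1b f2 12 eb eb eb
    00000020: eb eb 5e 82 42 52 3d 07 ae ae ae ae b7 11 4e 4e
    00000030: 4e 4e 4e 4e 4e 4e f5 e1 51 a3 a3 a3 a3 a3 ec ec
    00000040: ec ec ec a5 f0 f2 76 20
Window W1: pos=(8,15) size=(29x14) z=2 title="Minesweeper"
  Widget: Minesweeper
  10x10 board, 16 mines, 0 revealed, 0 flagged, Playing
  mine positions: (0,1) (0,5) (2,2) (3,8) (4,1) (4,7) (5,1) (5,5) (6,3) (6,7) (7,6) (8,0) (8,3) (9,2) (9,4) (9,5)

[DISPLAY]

   ┏━━━━━━━━━━━━━━━━━━━━━━━━━━━┓       ┃ 
   ┃ Minesweeper               ┃       ┃ 
   ┠───────────────────────────┨       ┃ 
   ┃■■■■■■■■■■                 ┃       ┃ 
   ┃■■■■■■■■■■                 ┃       ┃ 
   ┃■■■■■■■■■■                 ┃       ┃ 
   ┃■■■■■■■■■■                 ┃       ┃ 
   ┃■■■■■■■■■■                 ┃━━━━━━━┛ 
   ┃■■■■■■■■■■                 ┃         
   ┃■■■■■■■■■■                 ┃         
   ┃■■■■■■■■■■                 ┃         
   ┃■■■■■■■■■■                 ┃         
   ┃■■■■■■■■■■                 ┃         
   ┗━━━━━━━━━━━━━━━━━━━━━━━━━━━┛         
                                         
                                         
                                         
                                         
                                         
                                         
                                         


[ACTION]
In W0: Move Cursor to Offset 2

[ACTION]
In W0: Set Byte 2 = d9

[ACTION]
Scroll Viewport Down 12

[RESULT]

   ┃■■■■■■■■■■                 ┃       ┃ 
   ┃■■■■■■■■■■                 ┃       ┃ 
   ┃■■■■■■■■■■                 ┃━━━━━━━┛ 
   ┃■■■■■■■■■■                 ┃         
   ┃■■■■■■■■■■                 ┃         
   ┃■■■■■■■■■■                 ┃         
   ┃■■■■■■■■■■                 ┃         
   ┃■■■■■■■■■■                 ┃         
   ┗━━━━━━━━━━━━━━━━━━━━━━━━━━━┛         
                                         
                                         
                                         
                                         
                                         
                                         
                                         
                                         
                                         
                                         
                                         
                                         


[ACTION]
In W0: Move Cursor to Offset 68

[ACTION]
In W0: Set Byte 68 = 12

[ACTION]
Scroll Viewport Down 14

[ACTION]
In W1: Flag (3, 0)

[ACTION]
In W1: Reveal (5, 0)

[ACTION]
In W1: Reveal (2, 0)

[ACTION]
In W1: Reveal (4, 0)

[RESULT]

   ┃ 1■■■■■■■■                 ┃       ┃ 
   ┃12■■■■■■■■                 ┃       ┃ 
   ┃2■■■■■■■■■                 ┃━━━━━━━┛ 
   ┃2■■■■■■■■■                 ┃         
   ┃■■■■■■■■■■                 ┃         
   ┃■■■■■■■■■■                 ┃         
   ┃■■■■■■■■■■                 ┃         
   ┃■■■■■■■■■■                 ┃         
   ┗━━━━━━━━━━━━━━━━━━━━━━━━━━━┛         
                                         
                                         
                                         
                                         
                                         
                                         
                                         
                                         
                                         
                                         
                                         
                                         


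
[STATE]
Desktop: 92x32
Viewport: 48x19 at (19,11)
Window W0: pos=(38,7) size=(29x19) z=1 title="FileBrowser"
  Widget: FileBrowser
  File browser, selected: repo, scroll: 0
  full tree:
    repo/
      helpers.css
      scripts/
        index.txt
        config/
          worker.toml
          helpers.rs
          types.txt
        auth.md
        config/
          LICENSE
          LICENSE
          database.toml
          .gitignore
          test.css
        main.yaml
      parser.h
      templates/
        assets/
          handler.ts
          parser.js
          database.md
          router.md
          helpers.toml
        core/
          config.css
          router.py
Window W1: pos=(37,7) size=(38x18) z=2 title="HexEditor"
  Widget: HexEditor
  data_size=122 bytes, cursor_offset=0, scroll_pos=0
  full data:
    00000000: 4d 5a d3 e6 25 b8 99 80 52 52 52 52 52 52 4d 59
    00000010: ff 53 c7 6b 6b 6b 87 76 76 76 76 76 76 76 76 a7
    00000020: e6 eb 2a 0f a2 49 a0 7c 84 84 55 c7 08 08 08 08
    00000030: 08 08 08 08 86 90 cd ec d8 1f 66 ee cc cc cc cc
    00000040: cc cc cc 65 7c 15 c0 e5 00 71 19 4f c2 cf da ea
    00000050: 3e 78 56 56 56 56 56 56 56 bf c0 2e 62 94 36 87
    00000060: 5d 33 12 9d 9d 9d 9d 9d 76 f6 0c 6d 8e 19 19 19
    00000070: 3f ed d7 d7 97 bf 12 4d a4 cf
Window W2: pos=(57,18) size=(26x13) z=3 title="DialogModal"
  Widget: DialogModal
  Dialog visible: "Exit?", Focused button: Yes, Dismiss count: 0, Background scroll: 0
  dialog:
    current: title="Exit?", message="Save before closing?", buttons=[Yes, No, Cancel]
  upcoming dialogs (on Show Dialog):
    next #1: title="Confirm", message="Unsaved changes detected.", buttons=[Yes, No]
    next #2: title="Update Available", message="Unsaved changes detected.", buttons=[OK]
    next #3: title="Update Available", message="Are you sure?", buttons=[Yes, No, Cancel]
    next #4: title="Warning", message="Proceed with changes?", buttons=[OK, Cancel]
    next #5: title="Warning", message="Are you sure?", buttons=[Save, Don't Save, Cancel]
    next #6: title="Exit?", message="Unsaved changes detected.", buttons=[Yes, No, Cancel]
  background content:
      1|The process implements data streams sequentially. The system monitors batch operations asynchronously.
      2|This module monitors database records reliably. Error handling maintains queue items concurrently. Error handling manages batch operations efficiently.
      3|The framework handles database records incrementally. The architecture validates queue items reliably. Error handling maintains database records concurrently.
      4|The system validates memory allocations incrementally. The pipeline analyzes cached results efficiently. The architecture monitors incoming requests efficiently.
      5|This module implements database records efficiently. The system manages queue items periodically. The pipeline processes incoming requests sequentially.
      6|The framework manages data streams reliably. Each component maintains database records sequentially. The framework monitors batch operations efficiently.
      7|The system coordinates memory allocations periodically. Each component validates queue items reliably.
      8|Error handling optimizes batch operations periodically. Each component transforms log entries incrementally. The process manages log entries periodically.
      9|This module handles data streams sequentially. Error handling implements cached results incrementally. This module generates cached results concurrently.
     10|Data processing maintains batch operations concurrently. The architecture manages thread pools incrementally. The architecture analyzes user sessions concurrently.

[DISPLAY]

                  ┃00000010  ff 53 c7 6b 6b 6b 8
                  ┃00000020  e6 eb 2a 0f a2 49 a
                  ┃00000030  08 08 08 08 86 90 c
                  ┃00000040  cc cc cc 65 7c 15 c
                  ┃00000050  3e 78 56 56 56 56 5
                  ┃00000060  5d 33 12 9d 9d 9d 9
                  ┃00000070  3f ed d7 d7 97 bf 1
                  ┃                   ┏━━━━━━━━━
                  ┃                   ┃ DialogMo
                  ┃                   ┠─────────
                  ┃                   ┃The proce
                  ┃                   ┃This modu
                  ┃                   ┃Th┌──────
                  ┗━━━━━━━━━━━━━━━━━━━┃Th│      
                   ┗━━━━━━━━━━━━━━━━━━┃Th│Save b
                                      ┃Th│[Yes] 
                                      ┃Th└──────
                                      ┃Error han
                                      ┃This modu


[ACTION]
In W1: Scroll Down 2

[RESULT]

                  ┃00000030  08 08 08 08 86 90 c
                  ┃00000040  cc cc cc 65 7c 15 c
                  ┃00000050  3e 78 56 56 56 56 5
                  ┃00000060  5d 33 12 9d 9d 9d 9
                  ┃00000070  3f ed d7 d7 97 bf 1
                  ┃                             
                  ┃                             
                  ┃                   ┏━━━━━━━━━
                  ┃                   ┃ DialogMo
                  ┃                   ┠─────────
                  ┃                   ┃The proce
                  ┃                   ┃This modu
                  ┃                   ┃Th┌──────
                  ┗━━━━━━━━━━━━━━━━━━━┃Th│      
                   ┗━━━━━━━━━━━━━━━━━━┃Th│Save b
                                      ┃Th│[Yes] 
                                      ┃Th└──────
                                      ┃Error han
                                      ┃This modu


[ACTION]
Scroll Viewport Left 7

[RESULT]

                         ┃00000030  08 08 08 08 
                         ┃00000040  cc cc cc 65 
                         ┃00000050  3e 78 56 56 
                         ┃00000060  5d 33 12 9d 
                         ┃00000070  3f ed d7 d7 
                         ┃                      
                         ┃                      
                         ┃                   ┏━━
                         ┃                   ┃ D
                         ┃                   ┠──
                         ┃                   ┃Th
                         ┃                   ┃Th
                         ┃                   ┃Th
                         ┗━━━━━━━━━━━━━━━━━━━┃Th
                          ┗━━━━━━━━━━━━━━━━━━┃Th
                                             ┃Th
                                             ┃Th
                                             ┃Er
                                             ┃Th


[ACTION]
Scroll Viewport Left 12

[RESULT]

                                     ┃00000030  
                                     ┃00000040  
                                     ┃00000050  
                                     ┃00000060  
                                     ┃00000070  
                                     ┃          
                                     ┃          
                                     ┃          
                                     ┃          
                                     ┃          
                                     ┃          
                                     ┃          
                                     ┃          
                                     ┗━━━━━━━━━━
                                      ┗━━━━━━━━━
                                                
                                                
                                                
                                                


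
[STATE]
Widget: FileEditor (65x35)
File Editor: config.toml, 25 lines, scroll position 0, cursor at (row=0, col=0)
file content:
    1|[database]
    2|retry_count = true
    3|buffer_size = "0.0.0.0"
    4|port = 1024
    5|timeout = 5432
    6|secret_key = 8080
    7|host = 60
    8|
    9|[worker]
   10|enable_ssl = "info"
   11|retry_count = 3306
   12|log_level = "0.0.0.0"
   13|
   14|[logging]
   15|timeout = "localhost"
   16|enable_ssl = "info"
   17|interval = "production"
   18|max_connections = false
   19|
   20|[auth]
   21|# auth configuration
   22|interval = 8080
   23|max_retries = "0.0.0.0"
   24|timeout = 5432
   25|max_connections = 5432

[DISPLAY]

█database]                                                      ▲
retry_count = true                                              █
buffer_size = "0.0.0.0"                                         ░
port = 1024                                                     ░
timeout = 5432                                                  ░
secret_key = 8080                                               ░
host = 60                                                       ░
                                                                ░
[worker]                                                        ░
enable_ssl = "info"                                             ░
retry_count = 3306                                              ░
log_level = "0.0.0.0"                                           ░
                                                                ░
[logging]                                                       ░
timeout = "localhost"                                           ░
enable_ssl = "info"                                             ░
interval = "production"                                         ░
max_connections = false                                         ░
                                                                ░
[auth]                                                          ░
# auth configuration                                            ░
interval = 8080                                                 ░
max_retries = "0.0.0.0"                                         ░
timeout = 5432                                                  ░
max_connections = 5432                                          ░
                                                                ░
                                                                ░
                                                                ░
                                                                ░
                                                                ░
                                                                ░
                                                                ░
                                                                ░
                                                                ░
                                                                ▼


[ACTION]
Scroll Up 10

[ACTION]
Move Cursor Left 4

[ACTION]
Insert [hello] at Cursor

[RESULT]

hello█database]                                                 ▲
retry_count = true                                              █
buffer_size = "0.0.0.0"                                         ░
port = 1024                                                     ░
timeout = 5432                                                  ░
secret_key = 8080                                               ░
host = 60                                                       ░
                                                                ░
[worker]                                                        ░
enable_ssl = "info"                                             ░
retry_count = 3306                                              ░
log_level = "0.0.0.0"                                           ░
                                                                ░
[logging]                                                       ░
timeout = "localhost"                                           ░
enable_ssl = "info"                                             ░
interval = "production"                                         ░
max_connections = false                                         ░
                                                                ░
[auth]                                                          ░
# auth configuration                                            ░
interval = 8080                                                 ░
max_retries = "0.0.0.0"                                         ░
timeout = 5432                                                  ░
max_connections = 5432                                          ░
                                                                ░
                                                                ░
                                                                ░
                                                                ░
                                                                ░
                                                                ░
                                                                ░
                                                                ░
                                                                ░
                                                                ▼


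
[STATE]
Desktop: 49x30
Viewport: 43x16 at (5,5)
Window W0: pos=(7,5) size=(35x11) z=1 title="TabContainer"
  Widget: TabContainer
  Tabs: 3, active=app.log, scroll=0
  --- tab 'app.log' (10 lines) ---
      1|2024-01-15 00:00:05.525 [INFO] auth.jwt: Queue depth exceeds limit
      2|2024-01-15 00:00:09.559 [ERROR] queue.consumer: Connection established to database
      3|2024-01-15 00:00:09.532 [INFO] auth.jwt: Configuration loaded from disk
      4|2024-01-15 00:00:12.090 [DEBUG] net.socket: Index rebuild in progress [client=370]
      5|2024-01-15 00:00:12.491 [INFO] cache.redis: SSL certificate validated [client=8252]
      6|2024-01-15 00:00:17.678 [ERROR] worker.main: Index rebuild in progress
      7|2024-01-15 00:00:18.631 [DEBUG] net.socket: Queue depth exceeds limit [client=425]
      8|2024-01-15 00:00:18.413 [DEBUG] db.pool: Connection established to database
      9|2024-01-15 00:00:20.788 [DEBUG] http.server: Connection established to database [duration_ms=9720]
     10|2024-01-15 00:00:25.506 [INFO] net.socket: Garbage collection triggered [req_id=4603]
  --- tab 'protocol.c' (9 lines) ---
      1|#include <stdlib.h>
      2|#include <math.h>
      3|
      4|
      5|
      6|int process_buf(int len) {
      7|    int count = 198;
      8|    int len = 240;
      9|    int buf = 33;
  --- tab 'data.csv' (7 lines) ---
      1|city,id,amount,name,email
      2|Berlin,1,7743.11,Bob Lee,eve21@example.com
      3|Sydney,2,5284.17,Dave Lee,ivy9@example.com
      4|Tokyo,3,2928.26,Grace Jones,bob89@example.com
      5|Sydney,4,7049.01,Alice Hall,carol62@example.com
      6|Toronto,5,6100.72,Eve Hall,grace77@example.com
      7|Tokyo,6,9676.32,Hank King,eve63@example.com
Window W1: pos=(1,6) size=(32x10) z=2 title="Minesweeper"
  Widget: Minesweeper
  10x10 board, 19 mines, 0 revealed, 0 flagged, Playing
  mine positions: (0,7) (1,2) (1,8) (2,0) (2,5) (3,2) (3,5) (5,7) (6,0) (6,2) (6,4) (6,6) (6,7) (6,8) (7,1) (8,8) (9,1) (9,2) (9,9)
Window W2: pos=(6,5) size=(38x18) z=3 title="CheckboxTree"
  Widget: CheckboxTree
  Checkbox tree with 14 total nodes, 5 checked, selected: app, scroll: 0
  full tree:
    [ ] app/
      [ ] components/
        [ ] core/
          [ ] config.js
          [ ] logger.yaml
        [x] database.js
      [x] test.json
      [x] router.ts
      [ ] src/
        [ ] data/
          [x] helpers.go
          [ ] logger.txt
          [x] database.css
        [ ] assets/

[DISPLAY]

 ┏━━━━━━━━━━━━━━━━━━━━━━━━━━━━━━━━━━━━┓    
━┃ CheckboxTree                       ┃    
n┠────────────────────────────────────┨    
─┃>[-] app/                           ┃    
■┃   [-] components/                  ┃    
■┃     [ ] core/                      ┃    
■┃       [ ] config.js                ┃    
■┃       [ ] logger.yaml              ┃    
■┃     [x] database.js                ┃    
■┃   [x] test.json                    ┃    
━┃   [x] router.ts                    ┃    
 ┃   [-] src/                         ┃    
 ┃     [-] data/                      ┃    
 ┃       [x] helpers.go               ┃    
 ┃       [ ] logger.txt               ┃    
 ┃       [x] database.css             ┃    


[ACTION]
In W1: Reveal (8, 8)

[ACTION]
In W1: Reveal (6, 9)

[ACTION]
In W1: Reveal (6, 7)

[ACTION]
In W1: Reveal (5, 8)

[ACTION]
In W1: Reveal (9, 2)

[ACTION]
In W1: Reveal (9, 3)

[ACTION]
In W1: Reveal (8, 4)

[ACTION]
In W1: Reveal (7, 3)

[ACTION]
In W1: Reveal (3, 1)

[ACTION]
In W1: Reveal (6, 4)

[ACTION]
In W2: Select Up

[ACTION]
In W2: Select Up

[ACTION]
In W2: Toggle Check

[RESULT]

 ┏━━━━━━━━━━━━━━━━━━━━━━━━━━━━━━━━━━━━┓    
━┃ CheckboxTree                       ┃    
n┠────────────────────────────────────┨    
─┃>[x] app/                           ┃    
■┃   [x] components/                  ┃    
■┃     [x] core/                      ┃    
■┃       [x] config.js                ┃    
■┃       [x] logger.yaml              ┃    
■┃     [x] database.js                ┃    
■┃   [x] test.json                    ┃    
━┃   [x] router.ts                    ┃    
 ┃   [x] src/                         ┃    
 ┃     [x] data/                      ┃    
 ┃       [x] helpers.go               ┃    
 ┃       [x] logger.txt               ┃    
 ┃       [x] database.css             ┃    


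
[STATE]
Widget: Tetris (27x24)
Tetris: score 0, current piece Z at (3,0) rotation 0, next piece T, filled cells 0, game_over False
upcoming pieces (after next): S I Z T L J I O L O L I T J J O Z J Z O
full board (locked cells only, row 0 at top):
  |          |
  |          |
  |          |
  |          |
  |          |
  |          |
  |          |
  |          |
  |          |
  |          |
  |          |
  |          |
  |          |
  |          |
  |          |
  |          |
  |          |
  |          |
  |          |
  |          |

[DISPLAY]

   ▓▓     │Next:           
    ▓▓    │ ▒              
          │▒▒▒             
          │                
          │                
          │                
          │Score:          
          │0               
          │                
          │                
          │                
          │                
          │                
          │                
          │                
          │                
          │                
          │                
          │                
          │                
          │                
          │                
          │                
          │                


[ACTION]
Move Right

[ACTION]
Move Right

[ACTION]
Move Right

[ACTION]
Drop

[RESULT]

          │Next:           
      ▓▓  │ ▒              
       ▓▓ │▒▒▒             
          │                
          │                
          │                
          │Score:          
          │0               
          │                
          │                
          │                
          │                
          │                
          │                
          │                
          │                
          │                
          │                
          │                
          │                
          │                
          │                
          │                
          │                


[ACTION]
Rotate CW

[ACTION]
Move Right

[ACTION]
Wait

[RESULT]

          │Next:           
          │ ▒              
        ▓ │▒▒▒             
       ▓▓ │                
       ▓  │                
          │                
          │Score:          
          │0               
          │                
          │                
          │                
          │                
          │                
          │                
          │                
          │                
          │                
          │                
          │                
          │                
          │                
          │                
          │                
          │                


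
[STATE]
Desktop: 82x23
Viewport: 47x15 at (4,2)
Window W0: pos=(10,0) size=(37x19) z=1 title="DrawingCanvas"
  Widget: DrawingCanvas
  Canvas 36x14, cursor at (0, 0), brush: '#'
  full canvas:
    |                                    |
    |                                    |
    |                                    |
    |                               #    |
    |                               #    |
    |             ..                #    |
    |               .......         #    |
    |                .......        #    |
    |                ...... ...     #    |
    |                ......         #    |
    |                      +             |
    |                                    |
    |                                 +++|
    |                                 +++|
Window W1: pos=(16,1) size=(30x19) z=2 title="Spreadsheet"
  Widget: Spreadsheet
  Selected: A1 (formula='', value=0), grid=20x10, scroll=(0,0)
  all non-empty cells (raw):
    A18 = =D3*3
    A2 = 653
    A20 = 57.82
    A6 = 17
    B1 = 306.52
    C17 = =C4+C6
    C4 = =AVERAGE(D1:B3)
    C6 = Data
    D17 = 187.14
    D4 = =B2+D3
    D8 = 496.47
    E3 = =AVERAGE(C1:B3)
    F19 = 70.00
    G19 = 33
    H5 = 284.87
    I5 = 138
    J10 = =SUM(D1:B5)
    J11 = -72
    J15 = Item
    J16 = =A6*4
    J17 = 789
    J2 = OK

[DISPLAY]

      ┠─────┃ Spreadsheet                ┃┨    
      ┃+    ┠────────────────────────────┨┃    
      ┃     ┃A1:                         ┃┃    
      ┃     ┃       A       B       C    ┃┃    
      ┃     ┃----------------------------┃┃    
      ┃     ┃  1      [0]  306.52       0┃┃    
      ┃     ┃  2      653       0       0┃┃    
      ┃     ┃  3        0       0       0┃┃    
      ┃     ┃  4        0       0   34.06┃┃    
      ┃     ┃  5        0       0       0┃┃    
      ┃     ┃  6       17       0Data    ┃┃    
      ┃     ┃  7        0       0       0┃┃    
      ┃     ┃  8        0       0       0┃┃    
      ┃     ┃  9        0       0       0┃┃    
      ┃     ┃ 10        0       0       0┃┃    


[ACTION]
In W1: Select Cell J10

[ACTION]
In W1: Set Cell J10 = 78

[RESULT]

      ┠─────┃ Spreadsheet                ┃┨    
      ┃+    ┠────────────────────────────┨┃    
      ┃     ┃J10: 78                     ┃┃    
      ┃     ┃       A       B       C    ┃┃    
      ┃     ┃----------------------------┃┃    
      ┃     ┃  1        0  306.52       0┃┃    
      ┃     ┃  2      653       0       0┃┃    
      ┃     ┃  3        0       0       0┃┃    
      ┃     ┃  4        0       0   34.06┃┃    
      ┃     ┃  5        0       0       0┃┃    
      ┃     ┃  6       17       0Data    ┃┃    
      ┃     ┃  7        0       0       0┃┃    
      ┃     ┃  8        0       0       0┃┃    
      ┃     ┃  9        0       0       0┃┃    
      ┃     ┃ 10        0       0       0┃┃    


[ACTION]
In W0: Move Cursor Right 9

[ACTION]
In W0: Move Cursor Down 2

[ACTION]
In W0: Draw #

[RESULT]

      ┠─────┃ Spreadsheet                ┃┨    
      ┃     ┠────────────────────────────┨┃    
      ┃     ┃J10: 78                     ┃┃    
      ┃     ┃       A       B       C    ┃┃    
      ┃     ┃----------------------------┃┃    
      ┃     ┃  1        0  306.52       0┃┃    
      ┃     ┃  2      653       0       0┃┃    
      ┃     ┃  3        0       0       0┃┃    
      ┃     ┃  4        0       0   34.06┃┃    
      ┃     ┃  5        0       0       0┃┃    
      ┃     ┃  6       17       0Data    ┃┃    
      ┃     ┃  7        0       0       0┃┃    
      ┃     ┃  8        0       0       0┃┃    
      ┃     ┃  9        0       0       0┃┃    
      ┃     ┃ 10        0       0       0┃┃    
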